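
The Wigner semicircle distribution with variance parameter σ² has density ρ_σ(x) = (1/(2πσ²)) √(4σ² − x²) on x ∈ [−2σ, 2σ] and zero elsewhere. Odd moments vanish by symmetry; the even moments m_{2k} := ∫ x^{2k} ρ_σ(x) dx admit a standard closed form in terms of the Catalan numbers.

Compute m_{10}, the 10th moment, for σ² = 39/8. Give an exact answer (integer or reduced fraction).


By the scaled semicircle moment identity, m_{2k} = σ^{2k} · C_k with k = 5.
C_5 = (1/(k+1)) · C(2k, k) = (1/6) · C(10, 5) = (1/6) · 252 = 42.
σ^{2k} = (σ²)^k = (39/8)^5 = 90224199/32768.

Therefore m_{10} = σ^{10} · C_5 = (90224199/32768) · 42 = 1894708179/16384.


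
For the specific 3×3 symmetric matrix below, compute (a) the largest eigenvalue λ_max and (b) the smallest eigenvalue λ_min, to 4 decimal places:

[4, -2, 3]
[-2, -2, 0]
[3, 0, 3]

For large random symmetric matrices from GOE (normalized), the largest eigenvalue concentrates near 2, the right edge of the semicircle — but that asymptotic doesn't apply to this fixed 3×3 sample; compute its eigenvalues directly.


Since M is real symmetric, all three eigenvalues are real; they are the roots of det(λI − M) = λ³ − (tr M) λ² + s λ − det M, where s is the sum of the principal 2×2 minors.
tr M = 4 + (-2) + 3 = 5.
s = (4·(-2) − (-2)²) + (4·3 − 3²) + ((-2)·3 − 0²) = -12 + 3 + (-6) = -15.
det M (expand along row 1) = 4·(-6) − (-2)·(-6) + 3·6 = -18.
Characteristic polynomial: λ³ − 5λ² − 15λ + 18 = 0.
Substitute λ = y + (tr M)/3 = y + 1.666667 to remove the quadratic term: y³ + p·y + q = 0 with p = s − (tr M)²/3 = -23.333333 and q = −2(tr M)³/27 + (tr M)·s/3 − det M = -16.259259.
Three real roots ⇒ use the trigonometric (Viète) form: r = 2√(−p/3) = 5.577734, φ = arccos(3q/(p·r)) = arccos(0.374790) = 1.186627 rad.
y_k = r·cos(φ/3 − 2πk/3) for k = 0, 1, 2 gives y = 5.147064, -0.712315, -4.434749.
λ_k = y_k + 1.666667 gives λ = 6.8137, 0.9544, -2.7681 (check: the sum is 5.0000 = tr M).

Hence λ_max = 6.8137 and λ_min = -2.7681.


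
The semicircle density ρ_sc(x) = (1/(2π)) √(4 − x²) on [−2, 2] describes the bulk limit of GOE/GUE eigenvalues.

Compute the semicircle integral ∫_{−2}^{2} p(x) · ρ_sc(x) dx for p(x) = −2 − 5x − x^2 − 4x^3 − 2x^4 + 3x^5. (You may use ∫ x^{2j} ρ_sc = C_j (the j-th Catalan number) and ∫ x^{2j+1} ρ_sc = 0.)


Write p(x) = Σ a_i x^i, split into monomials and integrate each against ρ_sc separately.
Using ∫ x^{2j} ρ_sc = C_j = (1/(j+1)) C(2j, j) (Catalan numbers) and ∫ x^{2j+1} ρ_sc = 0 (odd monomials vanish by symmetry):
  i = 0 (even): a_0 · C_{0} = -2 · 1 = -2
  i = 1 (odd): ∫ x^1 ρ_sc = 0 (vanishes)
  i = 2 (even): a_2 · C_{1} = -1 · 1 = -1
  i = 3 (odd): ∫ x^3 ρ_sc = 0 (vanishes)
  i = 4 (even): a_4 · C_{2} = -2 · 2 = -4
  i = 5 (odd): ∫ x^5 ρ_sc = 0 (vanishes)

Summing the contributions: ∫_{−2}^{2} p(x) ρ_sc(x) dx = (-2) + (-1) + (-4) = -7.


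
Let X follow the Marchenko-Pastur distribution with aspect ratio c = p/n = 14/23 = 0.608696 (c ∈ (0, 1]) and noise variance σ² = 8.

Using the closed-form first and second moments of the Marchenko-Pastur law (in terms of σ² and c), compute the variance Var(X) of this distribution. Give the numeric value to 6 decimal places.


Recall the MP moments m_1 = E[X] = σ² and m_2 = E[X²] = σ⁴ (1 + c).
m_1 = E[X] = σ² = 8, so m_1² = 64.
m_2 = E[X²] = σ⁴ (1 + c) = 64 · (1 + 0.608696) = 64 · 1.608696 = 102.956522.
(Note m_2 − m_1² simplifies to c · σ⁴ = 0.608696 · 64.)

Var(X) = m_2 − m_1² = 102.956522 − 64 = 38.956522.


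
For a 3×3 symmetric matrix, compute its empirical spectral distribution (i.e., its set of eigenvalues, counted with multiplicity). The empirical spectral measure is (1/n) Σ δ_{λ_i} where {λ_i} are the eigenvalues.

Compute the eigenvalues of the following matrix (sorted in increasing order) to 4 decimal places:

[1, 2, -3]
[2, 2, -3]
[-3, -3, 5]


Since M is real symmetric, all three eigenvalues are real; they are the roots of det(λI − M) = λ³ − (tr M) λ² + s λ − det M, where s is the sum of the principal 2×2 minors.
tr M = 1 + 2 + 5 = 8.
s = (1·2 − 2²) + (1·5 − (-3)²) + (2·5 − (-3)²) = -2 + (-4) + 1 = -5.
det M (expand along row 1) = 1·1 − 2·1 + (-3)·0 = -1.
Characteristic polynomial: λ³ − 8λ² − 5λ + 1 = 0.
Substitute λ = y + (tr M)/3 = y + 2.666667 to remove the quadratic term: y³ + p·y + q = 0 with p = s − (tr M)²/3 = -26.333333 and q = −2(tr M)³/27 + (tr M)·s/3 − det M = -50.259259.
Three real roots ⇒ use the trigonometric (Viète) form: r = 2√(−p/3) = 5.925463, φ = arccos(3q/(p·r)) = arccos(0.966294) = 0.260374 rad.
y_k = r·cos(φ/3 − 2πk/3) for k = 0, 1, 2 gives y = 5.903160, -2.506761, -3.396399.
λ_k = y_k + 2.666667 gives λ = 8.5698, 0.1599, -0.7297 (check: the sum is 8.0000 = tr M).

Eigenvalues sorted in increasing order: [-0.7297, 0.1599, 8.5698].


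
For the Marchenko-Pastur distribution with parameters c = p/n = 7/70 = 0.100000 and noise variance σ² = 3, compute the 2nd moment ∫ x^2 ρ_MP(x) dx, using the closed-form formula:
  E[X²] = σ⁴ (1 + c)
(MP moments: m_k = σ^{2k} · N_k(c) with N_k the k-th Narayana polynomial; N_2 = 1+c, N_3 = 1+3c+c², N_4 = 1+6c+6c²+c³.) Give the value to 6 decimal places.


E[X²] = σ⁴ (1 + c) (second MP moment). With σ² = 3 (so σ⁴ = 9) and c = 7/70 = 0.100000: E[X²] = 9 · (1 + 0.100000) = 9 · 1.100000.

So E[X^2] = 9.900000.


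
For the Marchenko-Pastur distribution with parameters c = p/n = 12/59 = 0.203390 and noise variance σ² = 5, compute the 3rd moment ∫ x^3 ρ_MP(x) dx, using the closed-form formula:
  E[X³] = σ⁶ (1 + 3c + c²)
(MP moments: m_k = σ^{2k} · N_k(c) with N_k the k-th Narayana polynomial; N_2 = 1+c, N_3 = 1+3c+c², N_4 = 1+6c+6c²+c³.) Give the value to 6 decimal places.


E[X³] = σ⁶ (1 + 3c + c²) (third MP moment). With σ² = 5 (so σ⁶ = 125) and c = 12/59 = 0.203390: E[X³] = 125 · (1 + 3·0.203390 + (0.203390)²) = 125 · 1.651537.

So E[X^3] = 206.442114.


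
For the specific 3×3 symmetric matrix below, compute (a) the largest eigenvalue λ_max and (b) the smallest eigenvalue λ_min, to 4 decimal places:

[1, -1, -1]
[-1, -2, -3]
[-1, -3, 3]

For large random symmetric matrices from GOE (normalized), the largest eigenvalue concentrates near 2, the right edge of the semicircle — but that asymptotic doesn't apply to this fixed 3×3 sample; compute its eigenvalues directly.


Since M is real symmetric, all three eigenvalues are real; they are the roots of det(λI − M) = λ³ − (tr M) λ² + s λ − det M, where s is the sum of the principal 2×2 minors.
tr M = 1 + (-2) + 3 = 2.
s = (1·(-2) − (-1)²) + (1·3 − (-1)²) + ((-2)·3 − (-3)²) = -3 + 2 + (-15) = -16.
det M (expand along row 1) = 1·(-15) − (-1)·(-6) + (-1)·1 = -22.
Characteristic polynomial: λ³ − 2λ² − 16λ + 22 = 0.
Substitute λ = y + (tr M)/3 = y + 0.666667 to remove the quadratic term: y³ + p·y + q = 0 with p = s − (tr M)²/3 = -17.333333 and q = −2(tr M)³/27 + (tr M)·s/3 − det M = 10.740741.
Three real roots ⇒ use the trigonometric (Viète) form: r = 2√(−p/3) = 4.807402, φ = arccos(3q/(p·r)) = arccos(-0.386690) = 1.967836 rad.
y_k = r·cos(φ/3 − 2πk/3) for k = 0, 1, 2 gives y = 3.809730, 0.634387, -4.444117.
λ_k = y_k + 0.666667 gives λ = 4.4764, 1.3011, -3.7775 (check: the sum is 2.0000 = tr M).

Hence λ_max = 4.4764 and λ_min = -3.7775.


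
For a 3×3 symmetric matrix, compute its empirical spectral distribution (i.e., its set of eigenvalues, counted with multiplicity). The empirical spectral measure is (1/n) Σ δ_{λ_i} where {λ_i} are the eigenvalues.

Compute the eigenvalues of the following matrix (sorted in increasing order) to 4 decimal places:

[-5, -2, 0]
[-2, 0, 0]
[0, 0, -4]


Since M is real symmetric, all three eigenvalues are real; they are the roots of det(λI − M) = λ³ − (tr M) λ² + s λ − det M, where s is the sum of the principal 2×2 minors.
tr M = -5 + 0 + (-4) = -9.
s = ((-5)·0 − (-2)²) + ((-5)·(-4) − 0²) + (0·(-4) − 0²) = -4 + 20 + 0 = 16.
det M (expand along row 1) = (-5)·0 − (-2)·8 + 0·0 = 16.
Characteristic polynomial: λ³ + 9λ² + 16λ − 16 = 0.
Substitute λ = y + (tr M)/3 = y − 3.000000 to remove the quadratic term: y³ + p·y + q = 0 with p = s − (tr M)²/3 = -11.000000 and q = −2(tr M)³/27 + (tr M)·s/3 − det M = -10.000000.
Three real roots ⇒ use the trigonometric (Viète) form: r = 2√(−p/3) = 3.829708, φ = arccos(3q/(p·r)) = arccos(0.712136) = 0.778260 rad.
y_k = r·cos(φ/3 − 2πk/3) for k = 0, 1, 2 gives y = 3.701562, -1.000000, -2.701562.
λ_k = y_k − 3.000000 gives λ = 0.7016, -4.0000, -5.7016 (check: the sum is -9.0000 = tr M).

Eigenvalues sorted in increasing order: [-5.7016, -4.0000, 0.7016].


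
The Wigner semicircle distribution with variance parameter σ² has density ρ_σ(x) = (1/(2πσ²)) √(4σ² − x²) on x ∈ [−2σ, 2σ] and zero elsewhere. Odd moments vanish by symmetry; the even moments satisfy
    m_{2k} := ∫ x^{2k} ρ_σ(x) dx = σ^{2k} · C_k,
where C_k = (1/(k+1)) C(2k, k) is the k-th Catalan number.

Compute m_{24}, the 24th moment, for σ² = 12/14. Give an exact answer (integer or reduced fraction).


By the scaled semicircle moment identity, m_{2k} = σ^{2k} · C_k with k = 12.
C_12 = (1/(k+1)) · C(2k, k) = (1/13) · C(24, 12) = (1/13) · 2704156 = 208012.
σ^{2k} = (σ²)^k = (12/14)^12 = 2176782336/13841287201.

Therefore m_{24} = σ^{24} · C_12 = (2176782336/13841287201) · 208012 = 64685263896576/1977326743.


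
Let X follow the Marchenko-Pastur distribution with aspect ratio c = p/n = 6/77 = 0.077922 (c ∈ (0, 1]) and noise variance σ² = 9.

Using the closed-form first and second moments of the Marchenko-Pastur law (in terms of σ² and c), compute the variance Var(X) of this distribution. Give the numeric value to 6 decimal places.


Recall the MP moments m_1 = E[X] = σ² and m_2 = E[X²] = σ⁴ (1 + c).
m_1 = E[X] = σ² = 9, so m_1² = 81.
m_2 = E[X²] = σ⁴ (1 + c) = 81 · (1 + 0.077922) = 81 · 1.077922 = 87.311688.
(Note m_2 − m_1² simplifies to c · σ⁴ = 0.077922 · 81.)

Var(X) = m_2 − m_1² = 87.311688 − 81 = 6.311688.


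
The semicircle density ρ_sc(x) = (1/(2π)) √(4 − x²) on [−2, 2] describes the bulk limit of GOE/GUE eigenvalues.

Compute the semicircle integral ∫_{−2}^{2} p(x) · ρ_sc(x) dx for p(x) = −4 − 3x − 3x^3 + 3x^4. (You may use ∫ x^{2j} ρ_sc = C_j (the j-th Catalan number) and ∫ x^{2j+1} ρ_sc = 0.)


Write p(x) = Σ a_i x^i, split into monomials and integrate each against ρ_sc separately.
Using ∫ x^{2j} ρ_sc = C_j = (1/(j+1)) C(2j, j) (Catalan numbers) and ∫ x^{2j+1} ρ_sc = 0 (odd monomials vanish by symmetry):
  i = 0 (even): a_0 · C_{0} = -4 · 1 = -4
  i = 1 (odd): ∫ x^1 ρ_sc = 0 (vanishes)
  i = 3 (odd): ∫ x^3 ρ_sc = 0 (vanishes)
  i = 4 (even): a_4 · C_{2} = 3 · 2 = 6

Summing the contributions: ∫_{−2}^{2} p(x) ρ_sc(x) dx = (-4) + 6 = 2.


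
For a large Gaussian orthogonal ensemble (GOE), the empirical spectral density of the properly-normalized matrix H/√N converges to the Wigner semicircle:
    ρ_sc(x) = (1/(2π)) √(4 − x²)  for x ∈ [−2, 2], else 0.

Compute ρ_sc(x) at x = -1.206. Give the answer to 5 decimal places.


ρ_sc(x) = (1/(2π)) √(4 − x²). With x = -1.206:
  4 − x² = 4 − (-1.206)² = 4 − 1.454436 = 2.545564.
  √(4 − x²) = 1.595482.
  1/(2π) = 0.159155.
  ρ_sc(-1.206) = 0.159155 · 1.595482 = 0.253929.

Rounded to 5 decimal places: ρ_sc(-1.206) ≈ 0.25393.


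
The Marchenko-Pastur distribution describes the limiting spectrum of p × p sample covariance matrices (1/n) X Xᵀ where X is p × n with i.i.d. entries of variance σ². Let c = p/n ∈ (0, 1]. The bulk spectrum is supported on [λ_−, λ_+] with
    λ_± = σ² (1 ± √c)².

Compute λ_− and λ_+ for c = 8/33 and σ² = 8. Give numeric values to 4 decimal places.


c = 8/33 = 0.242424; √c = 0.492366.
λ_− = σ² (1 − √c)² = 8 · (1 − 0.492366)² = 8 · (0.507634)² = 2.061539.
λ_+ = σ² (1 + √c)² = 8 · (1 + 0.492366)² = 8 · (1.492366)² = 17.817249.

Rounded to 4 decimal places: λ_− ≈ 2.0615, λ_+ ≈ 17.8172.


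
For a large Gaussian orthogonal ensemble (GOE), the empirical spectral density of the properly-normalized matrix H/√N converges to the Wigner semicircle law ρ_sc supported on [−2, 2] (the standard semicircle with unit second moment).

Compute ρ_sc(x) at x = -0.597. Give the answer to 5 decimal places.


ρ_sc(x) = (1/(2π)) √(4 − x²). With x = -0.597:
  4 − x² = 4 − (-0.597)² = 4 − 0.356409 = 3.643591.
  √(4 − x²) = 1.908819.
  1/(2π) = 0.159155.
  ρ_sc(-0.597) = 0.159155 · 1.908819 = 0.303798.

Rounded to 5 decimal places: ρ_sc(-0.597) ≈ 0.30380.


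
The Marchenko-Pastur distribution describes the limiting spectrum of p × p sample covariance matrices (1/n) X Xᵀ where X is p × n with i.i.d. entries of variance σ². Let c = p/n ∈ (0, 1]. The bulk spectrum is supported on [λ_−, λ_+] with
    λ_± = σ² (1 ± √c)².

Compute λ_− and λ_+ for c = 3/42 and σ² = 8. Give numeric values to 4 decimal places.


c = 3/42 = 0.071429; √c = 0.267261.
λ_− = σ² (1 − √c)² = 8 · (1 − 0.267261)² = 8 · (0.732739)² = 4.295249.
λ_+ = σ² (1 + √c)² = 8 · (1 + 0.267261)² = 8 · (1.267261)² = 12.847608.

Rounded to 4 decimal places: λ_− ≈ 4.2952, λ_+ ≈ 12.8476.


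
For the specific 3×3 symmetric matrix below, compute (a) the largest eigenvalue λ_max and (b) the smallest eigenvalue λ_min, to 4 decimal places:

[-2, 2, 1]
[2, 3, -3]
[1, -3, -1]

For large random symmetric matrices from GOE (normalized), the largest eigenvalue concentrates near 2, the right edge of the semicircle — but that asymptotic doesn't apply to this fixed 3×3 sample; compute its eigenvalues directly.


Since M is real symmetric, all three eigenvalues are real; they are the roots of det(λI − M) = λ³ − (tr M) λ² + s λ − det M, where s is the sum of the principal 2×2 minors.
tr M = -2 + 3 + (-1) = 0.
s = ((-2)·3 − 2²) + ((-2)·(-1) − 1²) + (3·(-1) − (-3)²) = -10 + 1 + (-12) = -21.
det M (expand along row 1) = (-2)·(-12) − 2·1 + 1·(-9) = 13.
Characteristic polynomial: λ³ − 21λ − 13 = 0.
Substitute λ = y + (tr M)/3 = y + 0.000000 to remove the quadratic term: y³ + p·y + q = 0 with p = s − (tr M)²/3 = -21.000000 and q = −2(tr M)³/27 + (tr M)·s/3 − det M = -13.000000.
Three real roots ⇒ use the trigonometric (Viète) form: r = 2√(−p/3) = 5.291503, φ = arccos(3q/(p·r)) = arccos(0.350967) = 1.212193 rad.
y_k = r·cos(φ/3 − 2πk/3) for k = 0, 1, 2 gives y = 4.865382, -0.631012, -4.234370.
λ_k = y_k + 0.000000 gives λ = 4.8654, -0.6310, -4.2344 (check: the sum is 0.0000 = tr M).

Hence λ_max = 4.8654 and λ_min = -4.2344.


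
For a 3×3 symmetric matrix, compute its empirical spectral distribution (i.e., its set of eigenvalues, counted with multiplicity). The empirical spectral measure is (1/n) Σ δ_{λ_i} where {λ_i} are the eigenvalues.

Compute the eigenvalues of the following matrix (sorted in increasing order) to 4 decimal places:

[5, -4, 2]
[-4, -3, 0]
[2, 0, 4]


Since M is real symmetric, all three eigenvalues are real; they are the roots of det(λI − M) = λ³ − (tr M) λ² + s λ − det M, where s is the sum of the principal 2×2 minors.
tr M = 5 + (-3) + 4 = 6.
s = (5·(-3) − (-4)²) + (5·4 − 2²) + ((-3)·4 − 0²) = -31 + 16 + (-12) = -27.
det M (expand along row 1) = 5·(-12) − (-4)·(-16) + 2·6 = -112.
Characteristic polynomial: λ³ − 6λ² − 27λ + 112 = 0.
Substitute λ = y + (tr M)/3 = y + 2.000000 to remove the quadratic term: y³ + p·y + q = 0 with p = s − (tr M)²/3 = -39.000000 and q = −2(tr M)³/27 + (tr M)·s/3 − det M = 42.000000.
Three real roots ⇒ use the trigonometric (Viète) form: r = 2√(−p/3) = 7.211103, φ = arccos(3q/(p·r)) = arccos(-0.448027) = 2.035354 rad.
y_k = r·cos(φ/3 − 2πk/3) for k = 0, 1, 2 gives y = 5.614173, 1.112199, -6.726372.
λ_k = y_k + 2.000000 gives λ = 7.6142, 3.1122, -4.7264 (check: the sum is 6.0000 = tr M).

Eigenvalues sorted in increasing order: [-4.7264, 3.1122, 7.6142].


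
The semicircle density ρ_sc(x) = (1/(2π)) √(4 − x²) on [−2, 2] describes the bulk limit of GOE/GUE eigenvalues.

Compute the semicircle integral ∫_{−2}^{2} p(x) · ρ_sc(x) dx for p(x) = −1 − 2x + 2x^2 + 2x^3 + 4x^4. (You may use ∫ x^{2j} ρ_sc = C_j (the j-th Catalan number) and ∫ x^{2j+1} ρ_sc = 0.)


Write p(x) = Σ a_i x^i, split into monomials and integrate each against ρ_sc separately.
Using ∫ x^{2j} ρ_sc = C_j = (1/(j+1)) C(2j, j) (Catalan numbers) and ∫ x^{2j+1} ρ_sc = 0 (odd monomials vanish by symmetry):
  i = 0 (even): a_0 · C_{0} = -1 · 1 = -1
  i = 1 (odd): ∫ x^1 ρ_sc = 0 (vanishes)
  i = 2 (even): a_2 · C_{1} = 2 · 1 = 2
  i = 3 (odd): ∫ x^3 ρ_sc = 0 (vanishes)
  i = 4 (even): a_4 · C_{2} = 4 · 2 = 8

Summing the contributions: ∫_{−2}^{2} p(x) ρ_sc(x) dx = (-1) + 2 + 8 = 9.


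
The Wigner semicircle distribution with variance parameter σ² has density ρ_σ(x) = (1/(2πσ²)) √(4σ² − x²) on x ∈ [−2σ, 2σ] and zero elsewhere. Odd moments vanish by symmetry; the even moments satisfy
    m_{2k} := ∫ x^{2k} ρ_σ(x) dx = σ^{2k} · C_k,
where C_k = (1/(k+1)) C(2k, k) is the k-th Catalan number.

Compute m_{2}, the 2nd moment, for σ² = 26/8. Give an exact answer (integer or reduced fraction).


By the scaled semicircle moment identity, m_{2k} = σ^{2k} · C_k with k = 1.
C_1 = (1/(k+1)) · C(2k, k) = (1/2) · C(2, 1) = (1/2) · 2 = 1.
σ^{2k} = (σ²)^k = (26/8)^1 = 13/4.

Therefore m_{2} = σ^{2} · C_1 = (13/4) · 1 = 13/4.


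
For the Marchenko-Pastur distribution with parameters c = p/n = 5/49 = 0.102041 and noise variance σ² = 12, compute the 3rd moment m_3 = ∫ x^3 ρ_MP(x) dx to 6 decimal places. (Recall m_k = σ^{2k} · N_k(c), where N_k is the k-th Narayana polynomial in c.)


E[X³] = σ⁶ (1 + 3c + c²) (third MP moment). With σ² = 12 (so σ⁶ = 1728) and c = 5/49 = 0.102041: E[X³] = 1728 · (1 + 3·0.102041 + (0.102041)²) = 1728 · 1.316535.

So E[X^3] = 2274.972095.


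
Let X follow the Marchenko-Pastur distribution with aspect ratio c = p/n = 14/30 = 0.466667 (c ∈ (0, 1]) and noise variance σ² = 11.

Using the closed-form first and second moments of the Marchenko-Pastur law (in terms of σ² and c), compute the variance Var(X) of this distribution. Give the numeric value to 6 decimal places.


Recall the MP moments m_1 = E[X] = σ² and m_2 = E[X²] = σ⁴ (1 + c).
m_1 = E[X] = σ² = 11, so m_1² = 121.
m_2 = E[X²] = σ⁴ (1 + c) = 121 · (1 + 0.466667) = 121 · 1.466667 = 177.466667.
(Note m_2 − m_1² simplifies to c · σ⁴ = 0.466667 · 121.)

Var(X) = m_2 − m_1² = 177.466667 − 121 = 56.466667.


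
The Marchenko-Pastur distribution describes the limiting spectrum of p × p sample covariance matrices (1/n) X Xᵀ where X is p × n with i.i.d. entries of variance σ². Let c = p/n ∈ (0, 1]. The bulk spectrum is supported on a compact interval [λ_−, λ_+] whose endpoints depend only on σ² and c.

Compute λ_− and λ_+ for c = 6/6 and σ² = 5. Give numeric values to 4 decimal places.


c = 6/6 = 1.000000; √c = 1.000000.
λ_− = σ² (1 − √c)² = 5 · (1 − 1.000000)² = 5 · (0.000000)² = 0.000000.
λ_+ = σ² (1 + √c)² = 5 · (1 + 1.000000)² = 5 · (2.000000)² = 20.000000.

Rounded to 4 decimal places: λ_− ≈ 0.0000, λ_+ ≈ 20.0000.


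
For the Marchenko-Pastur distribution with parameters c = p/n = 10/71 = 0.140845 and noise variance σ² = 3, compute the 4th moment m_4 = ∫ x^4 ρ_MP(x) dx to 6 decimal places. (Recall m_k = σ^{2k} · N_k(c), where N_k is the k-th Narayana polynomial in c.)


E[X⁴] = σ⁸ (1 + 6c + 6c² + c³) (fourth MP moment). With σ² = 3 (so σ⁸ = 81) and c = 10/71 = 0.140845: E[X⁴] = 81 · (1 + 6·0.140845 + 6·(0.140845)² + (0.140845)³) = 81 · 1.966888.

So E[X^4] = 159.317962.


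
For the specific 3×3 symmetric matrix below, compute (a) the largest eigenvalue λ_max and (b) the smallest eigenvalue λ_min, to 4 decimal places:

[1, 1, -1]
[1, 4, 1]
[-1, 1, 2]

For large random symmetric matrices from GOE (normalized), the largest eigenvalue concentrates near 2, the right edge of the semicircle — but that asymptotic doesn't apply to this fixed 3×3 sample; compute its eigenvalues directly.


Since M is real symmetric, all three eigenvalues are real; they are the roots of det(λI − M) = λ³ − (tr M) λ² + s λ − det M, where s is the sum of the principal 2×2 minors.
tr M = 1 + 4 + 2 = 7.
s = (1·4 − 1²) + (1·2 − (-1)²) + (4·2 − 1²) = 3 + 1 + 7 = 11.
det M (expand along row 1) = 1·7 − 1·3 + (-1)·5 = -1.
Characteristic polynomial: λ³ − 7λ² + 11λ + 1 = 0.
Substitute λ = y + (tr M)/3 = y + 2.333333 to remove the quadratic term: y³ + p·y + q = 0 with p = s − (tr M)²/3 = -5.333333 and q = −2(tr M)³/27 + (tr M)·s/3 − det M = 1.259259.
Three real roots ⇒ use the trigonometric (Viète) form: r = 2√(−p/3) = 2.666667, φ = arccos(3q/(p·r)) = arccos(-0.265625) = 1.839648 rad.
y_k = r·cos(φ/3 − 2πk/3) for k = 0, 1, 2 gives y = 2.180804, 0.238660, -2.419464.
λ_k = y_k + 2.333333 gives λ = 4.5141, 2.5720, -0.0861 (check: the sum is 7.0000 = tr M).

Hence λ_max = 4.5141 and λ_min = -0.0861.


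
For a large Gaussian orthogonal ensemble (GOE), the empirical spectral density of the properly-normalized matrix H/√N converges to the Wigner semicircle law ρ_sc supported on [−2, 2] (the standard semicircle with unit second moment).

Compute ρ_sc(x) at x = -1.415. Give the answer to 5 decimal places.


ρ_sc(x) = (1/(2π)) √(4 − x²). With x = -1.415:
  4 − x² = 4 − (-1.415)² = 4 − 2.002225 = 1.997775.
  √(4 − x²) = 1.413427.
  1/(2π) = 0.159155.
  ρ_sc(-1.415) = 0.159155 · 1.413427 = 0.224954.

Rounded to 5 decimal places: ρ_sc(-1.415) ≈ 0.22495.


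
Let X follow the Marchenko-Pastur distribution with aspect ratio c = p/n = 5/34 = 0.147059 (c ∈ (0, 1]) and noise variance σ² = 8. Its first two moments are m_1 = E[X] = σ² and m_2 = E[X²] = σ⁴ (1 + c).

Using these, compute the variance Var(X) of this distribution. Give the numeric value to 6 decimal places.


m_1 = E[X] = σ² = 8, so m_1² = 64.
m_2 = E[X²] = σ⁴ (1 + c) = 64 · (1 + 0.147059) = 64 · 1.147059 = 73.411765.
(Note m_2 − m_1² simplifies to c · σ⁴ = 0.147059 · 64.)

Var(X) = m_2 − m_1² = 73.411765 − 64 = 9.411765.


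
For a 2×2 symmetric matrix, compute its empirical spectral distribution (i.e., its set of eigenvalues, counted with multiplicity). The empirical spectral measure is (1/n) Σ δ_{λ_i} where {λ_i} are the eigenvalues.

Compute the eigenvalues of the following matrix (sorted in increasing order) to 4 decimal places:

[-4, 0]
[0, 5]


Since M is real symmetric, both eigenvalues are real; they are the roots of det(λI − M) = λ² − (tr M) λ + det M.
tr M = -4 + 5 = 1.
det M = (-4)·5 − 0² = -20 − 0 = -20.
Characteristic polynomial: λ² − λ − 20 = 0.
Discriminant Δ = (tr M)² − 4·det M = 1 − (-80) = 81; √Δ = 9.000000.
λ = (tr M ± √Δ)/2 = (1 ± 9.000000)/2, giving (tr M − √Δ)/2 = -4.0000 and (tr M + √Δ)/2 = 5.0000.

Eigenvalues sorted in increasing order: [-4.0000, 5.0000].


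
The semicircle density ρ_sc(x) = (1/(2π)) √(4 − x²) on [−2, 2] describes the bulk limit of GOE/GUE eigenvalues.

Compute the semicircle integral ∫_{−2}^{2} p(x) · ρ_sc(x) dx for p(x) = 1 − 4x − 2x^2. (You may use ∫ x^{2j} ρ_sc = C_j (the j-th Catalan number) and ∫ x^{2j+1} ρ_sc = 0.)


Write p(x) = Σ a_i x^i, split into monomials and integrate each against ρ_sc separately.
Using ∫ x^{2j} ρ_sc = C_j = (1/(j+1)) C(2j, j) (Catalan numbers) and ∫ x^{2j+1} ρ_sc = 0 (odd monomials vanish by symmetry):
  i = 0 (even): a_0 · C_{0} = 1 · 1 = 1
  i = 1 (odd): ∫ x^1 ρ_sc = 0 (vanishes)
  i = 2 (even): a_2 · C_{1} = -2 · 1 = -2

Summing the contributions: ∫_{−2}^{2} p(x) ρ_sc(x) dx = 1 + (-2) = -1.


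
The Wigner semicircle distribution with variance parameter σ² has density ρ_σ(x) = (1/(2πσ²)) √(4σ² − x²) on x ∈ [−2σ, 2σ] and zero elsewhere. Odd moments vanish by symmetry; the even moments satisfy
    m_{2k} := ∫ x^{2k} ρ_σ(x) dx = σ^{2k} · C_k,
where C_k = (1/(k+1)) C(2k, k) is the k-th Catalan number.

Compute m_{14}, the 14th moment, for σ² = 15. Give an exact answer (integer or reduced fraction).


By the scaled semicircle moment identity, m_{2k} = σ^{2k} · C_k with k = 7.
C_7 = (1/(k+1)) · C(2k, k) = (1/8) · C(14, 7) = (1/8) · 3432 = 429.
σ^{2k} = (σ²)^k = (15)^7 = 170859375.

Therefore m_{14} = σ^{14} · C_7 = 170859375 · 429 = 73298671875.


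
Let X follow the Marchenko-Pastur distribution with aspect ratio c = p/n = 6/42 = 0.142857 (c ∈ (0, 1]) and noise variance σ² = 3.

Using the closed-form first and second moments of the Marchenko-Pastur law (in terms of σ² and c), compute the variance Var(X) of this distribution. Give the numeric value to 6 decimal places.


Recall the MP moments m_1 = E[X] = σ² and m_2 = E[X²] = σ⁴ (1 + c).
m_1 = E[X] = σ² = 3, so m_1² = 9.
m_2 = E[X²] = σ⁴ (1 + c) = 9 · (1 + 0.142857) = 9 · 1.142857 = 10.285714.
(Note m_2 − m_1² simplifies to c · σ⁴ = 0.142857 · 9.)

Var(X) = m_2 − m_1² = 10.285714 − 9 = 1.285714.


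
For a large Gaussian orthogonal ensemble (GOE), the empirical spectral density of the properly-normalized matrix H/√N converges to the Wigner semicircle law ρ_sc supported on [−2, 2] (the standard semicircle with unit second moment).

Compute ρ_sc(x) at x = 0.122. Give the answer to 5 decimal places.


ρ_sc(x) = (1/(2π)) √(4 − x²). With x = 0.122:
  4 − x² = 4 − (0.122)² = 4 − 0.014884 = 3.985116.
  √(4 − x²) = 1.996276.
  1/(2π) = 0.159155.
  ρ_sc(0.122) = 0.159155 · 1.996276 = 0.317717.

Rounded to 5 decimal places: ρ_sc(0.122) ≈ 0.31772.


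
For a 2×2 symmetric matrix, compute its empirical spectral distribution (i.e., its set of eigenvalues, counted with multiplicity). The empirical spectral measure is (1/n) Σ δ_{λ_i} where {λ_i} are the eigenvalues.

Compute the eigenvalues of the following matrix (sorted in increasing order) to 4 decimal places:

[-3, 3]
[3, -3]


Since M is real symmetric, both eigenvalues are real; they are the roots of det(λI − M) = λ² − (tr M) λ + det M.
tr M = -3 + (-3) = -6.
det M = (-3)·(-3) − 3² = 9 − 9 = 0.
Characteristic polynomial: λ² + 6λ = 0.
Discriminant Δ = (tr M)² − 4·det M = 36 − 0 = 36; √Δ = 6.000000.
λ = (tr M ± √Δ)/2 = (-6 ± 6.000000)/2, giving (tr M − √Δ)/2 = -6.0000 and (tr M + √Δ)/2 = 0.0000.

Eigenvalues sorted in increasing order: [-6.0000, 0.0000].


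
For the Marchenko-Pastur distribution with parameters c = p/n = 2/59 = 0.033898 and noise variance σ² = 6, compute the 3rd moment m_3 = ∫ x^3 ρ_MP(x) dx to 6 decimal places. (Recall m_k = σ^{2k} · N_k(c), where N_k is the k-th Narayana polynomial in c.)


E[X³] = σ⁶ (1 + 3c + c²) (third MP moment). With σ² = 6 (so σ⁶ = 216) and c = 2/59 = 0.033898: E[X³] = 216 · (1 + 3·0.033898 + (0.033898)²) = 216 · 1.102844.

So E[X^3] = 238.214306.


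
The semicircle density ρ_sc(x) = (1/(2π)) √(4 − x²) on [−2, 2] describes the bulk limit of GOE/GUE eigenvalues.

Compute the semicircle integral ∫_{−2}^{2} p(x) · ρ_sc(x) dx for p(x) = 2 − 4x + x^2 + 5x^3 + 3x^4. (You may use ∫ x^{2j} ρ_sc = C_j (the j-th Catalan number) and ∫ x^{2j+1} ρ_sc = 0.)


Write p(x) = Σ a_i x^i, split into monomials and integrate each against ρ_sc separately.
Using ∫ x^{2j} ρ_sc = C_j = (1/(j+1)) C(2j, j) (Catalan numbers) and ∫ x^{2j+1} ρ_sc = 0 (odd monomials vanish by symmetry):
  i = 0 (even): a_0 · C_{0} = 2 · 1 = 2
  i = 1 (odd): ∫ x^1 ρ_sc = 0 (vanishes)
  i = 2 (even): a_2 · C_{1} = 1 · 1 = 1
  i = 3 (odd): ∫ x^3 ρ_sc = 0 (vanishes)
  i = 4 (even): a_4 · C_{2} = 3 · 2 = 6

Summing the contributions: ∫_{−2}^{2} p(x) ρ_sc(x) dx = 2 + 1 + 6 = 9.


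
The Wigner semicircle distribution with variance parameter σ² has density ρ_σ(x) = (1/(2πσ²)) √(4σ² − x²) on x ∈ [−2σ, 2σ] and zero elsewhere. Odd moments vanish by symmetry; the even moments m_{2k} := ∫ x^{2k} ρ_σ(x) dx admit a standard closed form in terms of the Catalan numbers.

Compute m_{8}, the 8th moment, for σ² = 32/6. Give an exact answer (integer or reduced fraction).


By the scaled semicircle moment identity, m_{2k} = σ^{2k} · C_k with k = 4.
C_4 = (1/(k+1)) · C(2k, k) = (1/5) · C(8, 4) = (1/5) · 70 = 14.
σ^{2k} = (σ²)^k = (32/6)^4 = 65536/81.

Therefore m_{8} = σ^{8} · C_4 = (65536/81) · 14 = 917504/81.


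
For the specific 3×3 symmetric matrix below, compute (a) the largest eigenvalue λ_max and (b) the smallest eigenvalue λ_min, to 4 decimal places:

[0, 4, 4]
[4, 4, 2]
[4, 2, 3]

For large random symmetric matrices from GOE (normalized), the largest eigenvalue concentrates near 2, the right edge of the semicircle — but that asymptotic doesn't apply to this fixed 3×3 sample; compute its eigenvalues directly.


Since M is real symmetric, all three eigenvalues are real; they are the roots of det(λI − M) = λ³ − (tr M) λ² + s λ − det M, where s is the sum of the principal 2×2 minors.
tr M = 0 + 4 + 3 = 7.
s = (0·4 − 4²) + (0·3 − 4²) + (4·3 − 2²) = -16 + (-16) + 8 = -24.
det M (expand along row 1) = 0·8 − 4·4 + 4·(-8) = -48.
Characteristic polynomial: λ³ − 7λ² − 24λ + 48 = 0.
Substitute λ = y + (tr M)/3 = y + 2.333333 to remove the quadratic term: y³ + p·y + q = 0 with p = s − (tr M)²/3 = -40.333333 and q = −2(tr M)³/27 + (tr M)·s/3 − det M = -33.407407.
Three real roots ⇒ use the trigonometric (Viète) form: r = 2√(−p/3) = 7.333333, φ = arccos(3q/(p·r)) = arccos(0.338843) = 1.225109 rad.
y_k = r·cos(φ/3 − 2πk/3) for k = 0, 1, 2 gives y = 6.730309, -0.843144, -5.887165.
λ_k = y_k + 2.333333 gives λ = 9.0636, 1.4902, -3.5538 (check: the sum is 7.0000 = tr M).

Hence λ_max = 9.0636 and λ_min = -3.5538.


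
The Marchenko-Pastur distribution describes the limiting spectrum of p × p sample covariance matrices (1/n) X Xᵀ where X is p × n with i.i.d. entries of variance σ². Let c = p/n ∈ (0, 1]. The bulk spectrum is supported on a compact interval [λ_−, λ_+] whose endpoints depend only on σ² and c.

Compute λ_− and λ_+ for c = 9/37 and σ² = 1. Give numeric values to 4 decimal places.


c = 9/37 = 0.243243; √c = 0.493197.
λ_− = σ² (1 − √c)² = 1 · (1 − 0.493197)² = 1 · (0.506803)² = 0.256849.
λ_+ = σ² (1 + √c)² = 1 · (1 + 0.493197)² = 1 · (1.493197)² = 2.229637.

Rounded to 4 decimal places: λ_− ≈ 0.2568, λ_+ ≈ 2.2296.


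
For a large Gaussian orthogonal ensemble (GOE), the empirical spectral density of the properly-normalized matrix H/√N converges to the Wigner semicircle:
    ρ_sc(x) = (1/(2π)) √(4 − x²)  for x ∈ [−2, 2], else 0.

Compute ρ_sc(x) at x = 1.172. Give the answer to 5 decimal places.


ρ_sc(x) = (1/(2π)) √(4 − x²). With x = 1.172:
  4 − x² = 4 − (1.172)² = 4 − 1.373584 = 2.626416.
  √(4 − x²) = 1.620622.
  1/(2π) = 0.159155.
  ρ_sc(1.172) = 0.159155 · 1.620622 = 0.257930.

Rounded to 5 decimal places: ρ_sc(1.172) ≈ 0.25793.


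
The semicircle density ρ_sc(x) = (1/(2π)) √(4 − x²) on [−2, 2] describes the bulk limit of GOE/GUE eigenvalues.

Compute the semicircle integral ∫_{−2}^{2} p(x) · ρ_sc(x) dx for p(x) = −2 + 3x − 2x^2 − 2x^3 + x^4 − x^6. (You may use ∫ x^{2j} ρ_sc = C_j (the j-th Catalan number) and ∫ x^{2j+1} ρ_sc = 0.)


Write p(x) = Σ a_i x^i, split into monomials and integrate each against ρ_sc separately.
Using ∫ x^{2j} ρ_sc = C_j = (1/(j+1)) C(2j, j) (Catalan numbers) and ∫ x^{2j+1} ρ_sc = 0 (odd monomials vanish by symmetry):
  i = 0 (even): a_0 · C_{0} = -2 · 1 = -2
  i = 1 (odd): ∫ x^1 ρ_sc = 0 (vanishes)
  i = 2 (even): a_2 · C_{1} = -2 · 1 = -2
  i = 3 (odd): ∫ x^3 ρ_sc = 0 (vanishes)
  i = 4 (even): a_4 · C_{2} = 1 · 2 = 2
  i = 6 (even): a_6 · C_{3} = -1 · 5 = -5

Summing the contributions: ∫_{−2}^{2} p(x) ρ_sc(x) dx = (-2) + (-2) + 2 + (-5) = -7.


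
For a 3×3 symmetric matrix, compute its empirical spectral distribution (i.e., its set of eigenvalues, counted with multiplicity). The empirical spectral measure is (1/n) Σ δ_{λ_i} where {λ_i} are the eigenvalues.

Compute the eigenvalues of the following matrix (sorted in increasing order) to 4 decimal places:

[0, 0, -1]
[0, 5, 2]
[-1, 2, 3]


Since M is real symmetric, all three eigenvalues are real; they are the roots of det(λI − M) = λ³ − (tr M) λ² + s λ − det M, where s is the sum of the principal 2×2 minors.
tr M = 0 + 5 + 3 = 8.
s = (0·5 − 0²) + (0·3 − (-1)²) + (5·3 − 2²) = 0 + (-1) + 11 = 10.
det M (expand along row 1) = 0·11 − 0·2 + (-1)·5 = -5.
Characteristic polynomial: λ³ − 8λ² + 10λ + 5 = 0.
Substitute λ = y + (tr M)/3 = y + 2.666667 to remove the quadratic term: y³ + p·y + q = 0 with p = s − (tr M)²/3 = -11.333333 and q = −2(tr M)³/27 + (tr M)·s/3 − det M = -6.259259.
Three real roots ⇒ use the trigonometric (Viète) form: r = 2√(−p/3) = 3.887301, φ = arccos(3q/(p·r)) = arccos(0.426224) = 1.130481 rad.
y_k = r·cos(φ/3 − 2πk/3) for k = 0, 1, 2 gives y = 3.614556, -0.568499, -3.046057.
λ_k = y_k + 2.666667 gives λ = 6.2812, 2.0982, -0.3794 (check: the sum is 8.0000 = tr M).

Eigenvalues sorted in increasing order: [-0.3794, 2.0982, 6.2812].


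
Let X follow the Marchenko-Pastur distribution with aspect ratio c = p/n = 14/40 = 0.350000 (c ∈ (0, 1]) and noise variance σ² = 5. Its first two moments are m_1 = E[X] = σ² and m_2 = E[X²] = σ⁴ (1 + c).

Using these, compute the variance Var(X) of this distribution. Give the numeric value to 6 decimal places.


m_1 = E[X] = σ² = 5, so m_1² = 25.
m_2 = E[X²] = σ⁴ (1 + c) = 25 · (1 + 0.350000) = 25 · 1.350000 = 33.750000.
(Note m_2 − m_1² simplifies to c · σ⁴ = 0.350000 · 25.)

Var(X) = m_2 − m_1² = 33.750000 − 25 = 8.750000.


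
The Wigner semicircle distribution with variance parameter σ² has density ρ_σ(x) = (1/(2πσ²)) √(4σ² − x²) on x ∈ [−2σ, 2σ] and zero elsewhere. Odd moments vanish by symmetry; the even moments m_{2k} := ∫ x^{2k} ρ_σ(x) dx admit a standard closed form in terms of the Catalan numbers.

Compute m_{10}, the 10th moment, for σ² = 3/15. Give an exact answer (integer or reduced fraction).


By the scaled semicircle moment identity, m_{2k} = σ^{2k} · C_k with k = 5.
C_5 = (1/(k+1)) · C(2k, k) = (1/6) · C(10, 5) = (1/6) · 252 = 42.
σ^{2k} = (σ²)^k = (3/15)^5 = 1/3125.

Therefore m_{10} = σ^{10} · C_5 = (1/3125) · 42 = 42/3125.


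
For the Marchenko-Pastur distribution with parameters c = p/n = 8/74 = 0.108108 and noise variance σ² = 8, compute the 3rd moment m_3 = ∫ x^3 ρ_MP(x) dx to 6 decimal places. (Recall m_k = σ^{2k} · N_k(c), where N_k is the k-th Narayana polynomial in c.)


E[X³] = σ⁶ (1 + 3c + c²) (third MP moment). With σ² = 8 (so σ⁶ = 512) and c = 8/74 = 0.108108: E[X³] = 512 · (1 + 3·0.108108 + (0.108108)²) = 512 · 1.336012.

So E[X^3] = 684.037984.


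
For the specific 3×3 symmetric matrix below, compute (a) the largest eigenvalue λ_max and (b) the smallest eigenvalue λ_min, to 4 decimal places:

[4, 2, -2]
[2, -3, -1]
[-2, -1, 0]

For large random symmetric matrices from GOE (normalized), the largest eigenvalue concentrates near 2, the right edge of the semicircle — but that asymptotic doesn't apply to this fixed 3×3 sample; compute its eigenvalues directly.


Since M is real symmetric, all three eigenvalues are real; they are the roots of det(λI − M) = λ³ − (tr M) λ² + s λ − det M, where s is the sum of the principal 2×2 minors.
tr M = 4 + (-3) + 0 = 1.
s = (4·(-3) − 2²) + (4·0 − (-2)²) + ((-3)·0 − (-1)²) = -16 + (-4) + (-1) = -21.
det M (expand along row 1) = 4·(-1) − 2·(-2) + (-2)·(-8) = 16.
Characteristic polynomial: λ³ − λ² − 21λ − 16 = 0.
Substitute λ = y + (tr M)/3 = y + 0.333333 to remove the quadratic term: y³ + p·y + q = 0 with p = s − (tr M)²/3 = -21.333333 and q = −2(tr M)³/27 + (tr M)·s/3 − det M = -23.074074.
Three real roots ⇒ use the trigonometric (Viète) form: r = 2√(−p/3) = 5.333333, φ = arccos(3q/(p·r)) = arccos(0.608398) = 0.916755 rad.
y_k = r·cos(φ/3 − 2πk/3) for k = 0, 1, 2 gives y = 5.086246, -1.153551, -3.932695.
λ_k = y_k + 0.333333 gives λ = 5.4196, -0.8202, -3.5994 (check: the sum is 1.0000 = tr M).

Hence λ_max = 5.4196 and λ_min = -3.5994.


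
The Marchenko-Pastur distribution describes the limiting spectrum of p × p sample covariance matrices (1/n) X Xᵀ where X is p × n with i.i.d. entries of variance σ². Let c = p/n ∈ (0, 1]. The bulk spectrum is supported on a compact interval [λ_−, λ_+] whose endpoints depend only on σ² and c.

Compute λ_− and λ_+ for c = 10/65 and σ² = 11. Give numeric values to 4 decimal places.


c = 10/65 = 0.153846; √c = 0.392232.
λ_− = σ² (1 − √c)² = 11 · (1 − 0.392232)² = 11 · (0.607768)² = 4.063198.
λ_+ = σ² (1 + √c)² = 11 · (1 + 0.392232)² = 11 · (1.392232)² = 21.321418.

Rounded to 4 decimal places: λ_− ≈ 4.0632, λ_+ ≈ 21.3214.


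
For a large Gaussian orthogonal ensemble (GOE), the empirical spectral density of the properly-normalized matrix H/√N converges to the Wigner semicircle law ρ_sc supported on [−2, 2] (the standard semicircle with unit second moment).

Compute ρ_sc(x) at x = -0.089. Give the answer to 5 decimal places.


ρ_sc(x) = (1/(2π)) √(4 − x²). With x = -0.089:
  4 − x² = 4 − (-0.089)² = 4 − 0.007921 = 3.992079.
  √(4 − x²) = 1.998019.
  1/(2π) = 0.159155.
  ρ_sc(-0.089) = 0.159155 · 1.998019 = 0.317995.

Rounded to 5 decimal places: ρ_sc(-0.089) ≈ 0.31799.


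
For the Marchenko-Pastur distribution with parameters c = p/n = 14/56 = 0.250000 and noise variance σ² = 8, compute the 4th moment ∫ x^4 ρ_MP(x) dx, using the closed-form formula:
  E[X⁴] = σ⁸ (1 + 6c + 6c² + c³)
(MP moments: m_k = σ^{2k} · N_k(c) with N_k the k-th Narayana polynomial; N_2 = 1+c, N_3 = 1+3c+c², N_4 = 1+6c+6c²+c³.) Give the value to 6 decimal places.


E[X⁴] = σ⁸ (1 + 6c + 6c² + c³) (fourth MP moment). With σ² = 8 (so σ⁸ = 4096) and c = 14/56 = 0.250000: E[X⁴] = 4096 · (1 + 6·0.250000 + 6·(0.250000)² + (0.250000)³) = 4096 · 2.890625.

So E[X^4] = 11840.000000.


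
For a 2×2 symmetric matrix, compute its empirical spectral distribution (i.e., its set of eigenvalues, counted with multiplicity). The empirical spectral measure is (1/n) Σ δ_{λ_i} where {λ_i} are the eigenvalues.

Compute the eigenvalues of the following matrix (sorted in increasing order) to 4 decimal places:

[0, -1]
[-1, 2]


Since M is real symmetric, both eigenvalues are real; they are the roots of det(λI − M) = λ² − (tr M) λ + det M.
tr M = 0 + 2 = 2.
det M = 0·2 − (-1)² = 0 − 1 = -1.
Characteristic polynomial: λ² − 2λ − 1 = 0.
Discriminant Δ = (tr M)² − 4·det M = 4 − (-4) = 8; √Δ = 2.828427.
λ = (tr M ± √Δ)/2 = (2 ± 2.828427)/2, giving (tr M − √Δ)/2 = -0.4142 and (tr M + √Δ)/2 = 2.4142.

Eigenvalues sorted in increasing order: [-0.4142, 2.4142].


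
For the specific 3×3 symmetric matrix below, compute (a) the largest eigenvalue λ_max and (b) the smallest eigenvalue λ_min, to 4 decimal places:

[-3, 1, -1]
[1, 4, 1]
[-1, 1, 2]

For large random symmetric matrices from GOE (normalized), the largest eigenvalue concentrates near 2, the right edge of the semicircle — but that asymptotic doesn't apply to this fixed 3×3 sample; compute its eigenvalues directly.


Since M is real symmetric, all three eigenvalues are real; they are the roots of det(λI − M) = λ³ − (tr M) λ² + s λ − det M, where s is the sum of the principal 2×2 minors.
tr M = -3 + 4 + 2 = 3.
s = ((-3)·4 − 1²) + ((-3)·2 − (-1)²) + (4·2 − 1²) = -13 + (-7) + 7 = -13.
det M (expand along row 1) = (-3)·7 − 1·3 + (-1)·5 = -29.
Characteristic polynomial: λ³ − 3λ² − 13λ + 29 = 0.
Substitute λ = y + (tr M)/3 = y + 1.000000 to remove the quadratic term: y³ + p·y + q = 0 with p = s − (tr M)²/3 = -16.000000 and q = −2(tr M)³/27 + (tr M)·s/3 − det M = 14.000000.
Three real roots ⇒ use the trigonometric (Viète) form: r = 2√(−p/3) = 4.618802, φ = arccos(3q/(p·r)) = arccos(-0.568329) = 2.175270 rad.
y_k = r·cos(φ/3 − 2πk/3) for k = 0, 1, 2 gives y = 3.456895, 0.924364, -4.381259.
λ_k = y_k + 1.000000 gives λ = 4.4569, 1.9244, -3.3813 (check: the sum is 3.0000 = tr M).

Hence λ_max = 4.4569 and λ_min = -3.3813.
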